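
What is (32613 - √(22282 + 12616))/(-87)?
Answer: -10871/29 + √34898/87 ≈ -372.71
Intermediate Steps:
(32613 - √(22282 + 12616))/(-87) = (32613 - √34898)*(-1/87) = -10871/29 + √34898/87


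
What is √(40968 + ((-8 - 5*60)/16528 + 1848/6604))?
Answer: √476652980056516939/3410966 ≈ 202.41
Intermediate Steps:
√(40968 + ((-8 - 5*60)/16528 + 1848/6604)) = √(40968 + ((-8 - 300)*(1/16528) + 1848*(1/6604))) = √(40968 + (-308*1/16528 + 462/1651)) = √(40968 + (-77/4132 + 462/1651)) = √(40968 + 1781857/6821932) = √(279482692033/6821932) = √476652980056516939/3410966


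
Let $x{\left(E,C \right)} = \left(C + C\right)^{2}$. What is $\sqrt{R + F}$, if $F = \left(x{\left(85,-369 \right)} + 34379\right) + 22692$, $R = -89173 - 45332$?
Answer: $\sqrt{467210} \approx 683.53$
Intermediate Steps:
$R = -134505$
$x{\left(E,C \right)} = 4 C^{2}$ ($x{\left(E,C \right)} = \left(2 C\right)^{2} = 4 C^{2}$)
$F = 601715$ ($F = \left(4 \left(-369\right)^{2} + 34379\right) + 22692 = \left(4 \cdot 136161 + 34379\right) + 22692 = \left(544644 + 34379\right) + 22692 = 579023 + 22692 = 601715$)
$\sqrt{R + F} = \sqrt{-134505 + 601715} = \sqrt{467210}$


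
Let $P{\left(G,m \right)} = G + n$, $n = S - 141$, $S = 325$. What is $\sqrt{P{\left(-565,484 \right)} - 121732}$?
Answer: $i \sqrt{122113} \approx 349.45 i$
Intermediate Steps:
$n = 184$ ($n = 325 - 141 = 184$)
$P{\left(G,m \right)} = 184 + G$ ($P{\left(G,m \right)} = G + 184 = 184 + G$)
$\sqrt{P{\left(-565,484 \right)} - 121732} = \sqrt{\left(184 - 565\right) - 121732} = \sqrt{-381 - 121732} = \sqrt{-122113} = i \sqrt{122113}$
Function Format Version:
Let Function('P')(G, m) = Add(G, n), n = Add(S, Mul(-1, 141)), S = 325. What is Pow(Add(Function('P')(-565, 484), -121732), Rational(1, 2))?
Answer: Mul(I, Pow(122113, Rational(1, 2))) ≈ Mul(349.45, I)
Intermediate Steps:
n = 184 (n = Add(325, Mul(-1, 141)) = Add(325, -141) = 184)
Function('P')(G, m) = Add(184, G) (Function('P')(G, m) = Add(G, 184) = Add(184, G))
Pow(Add(Function('P')(-565, 484), -121732), Rational(1, 2)) = Pow(Add(Add(184, -565), -121732), Rational(1, 2)) = Pow(Add(-381, -121732), Rational(1, 2)) = Pow(-122113, Rational(1, 2)) = Mul(I, Pow(122113, Rational(1, 2)))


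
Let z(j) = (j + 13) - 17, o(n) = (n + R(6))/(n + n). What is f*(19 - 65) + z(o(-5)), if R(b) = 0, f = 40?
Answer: -3687/2 ≈ -1843.5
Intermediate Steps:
o(n) = ½ (o(n) = (n + 0)/(n + n) = n/((2*n)) = n*(1/(2*n)) = ½)
z(j) = -4 + j (z(j) = (13 + j) - 17 = -4 + j)
f*(19 - 65) + z(o(-5)) = 40*(19 - 65) + (-4 + ½) = 40*(-46) - 7/2 = -1840 - 7/2 = -3687/2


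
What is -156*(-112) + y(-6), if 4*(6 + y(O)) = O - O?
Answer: 17466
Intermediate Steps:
y(O) = -6 (y(O) = -6 + (O - O)/4 = -6 + (¼)*0 = -6 + 0 = -6)
-156*(-112) + y(-6) = -156*(-112) - 6 = 17472 - 6 = 17466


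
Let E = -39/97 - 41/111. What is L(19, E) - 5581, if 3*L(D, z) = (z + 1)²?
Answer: -1940981286206/347784867 ≈ -5581.0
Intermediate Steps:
E = -8306/10767 (E = -39*1/97 - 41*1/111 = -39/97 - 41/111 = -8306/10767 ≈ -0.77143)
L(D, z) = (1 + z)²/3 (L(D, z) = (z + 1)²/3 = (1 + z)²/3)
L(19, E) - 5581 = (1 - 8306/10767)²/3 - 5581 = (2461/10767)²/3 - 5581 = (⅓)*(6056521/115928289) - 5581 = 6056521/347784867 - 5581 = -1940981286206/347784867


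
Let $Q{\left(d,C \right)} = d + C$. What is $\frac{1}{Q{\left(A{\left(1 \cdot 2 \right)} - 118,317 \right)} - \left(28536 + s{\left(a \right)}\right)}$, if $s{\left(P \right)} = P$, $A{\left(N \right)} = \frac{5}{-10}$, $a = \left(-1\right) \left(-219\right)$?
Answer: $- \frac{2}{57113} \approx -3.5018 \cdot 10^{-5}$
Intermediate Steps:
$a = 219$
$A{\left(N \right)} = - \frac{1}{2}$ ($A{\left(N \right)} = 5 \left(- \frac{1}{10}\right) = - \frac{1}{2}$)
$Q{\left(d,C \right)} = C + d$
$\frac{1}{Q{\left(A{\left(1 \cdot 2 \right)} - 118,317 \right)} - \left(28536 + s{\left(a \right)}\right)} = \frac{1}{\left(317 - \frac{237}{2}\right) - 28755} = \frac{1}{\frac{397}{2} - 28755} = \frac{1}{- \frac{57113}{2}} = - \frac{2}{57113}$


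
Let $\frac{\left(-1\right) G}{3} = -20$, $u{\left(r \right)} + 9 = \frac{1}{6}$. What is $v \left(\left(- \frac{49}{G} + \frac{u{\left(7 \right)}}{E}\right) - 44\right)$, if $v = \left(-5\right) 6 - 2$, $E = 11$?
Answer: $\frac{240872}{165} \approx 1459.8$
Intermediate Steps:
$u{\left(r \right)} = - \frac{53}{6}$ ($u{\left(r \right)} = -9 + \frac{1}{6} = - \frac{53}{6}$)
$G = 60$ ($G = \left(-3\right) \left(-20\right) = 60$)
$v = -32$ ($v = -30 - 2 = -32$)
$v \left(\left(- \frac{49}{G} + \frac{u{\left(7 \right)}}{E}\right) - 44\right) = - 32 \left(\left(- \frac{49}{60} - \frac{53}{6 \cdot 11}\right) - 44\right) = - 32 \left(\left(\left(-49\right) \frac{1}{60} - \frac{53}{66}\right) - 44\right) = - 32 \left(\left(- \frac{49}{60} - \frac{53}{66}\right) - 44\right) = - 32 \left(- \frac{1069}{660} - 44\right) = \left(-32\right) \left(- \frac{30109}{660}\right) = \frac{240872}{165}$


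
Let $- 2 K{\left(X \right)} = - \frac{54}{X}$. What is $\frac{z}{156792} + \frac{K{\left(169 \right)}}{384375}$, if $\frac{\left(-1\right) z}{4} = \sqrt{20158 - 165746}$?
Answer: $\frac{9}{21653125} - \frac{i \sqrt{36397}}{19599} \approx 4.1564 \cdot 10^{-7} - 0.0097342 i$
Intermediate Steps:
$z = - 8 i \sqrt{36397}$ ($z = - 4 \sqrt{20158 - 165746} = - 4 \sqrt{-145588} = - 4 \cdot 2 i \sqrt{36397} = - 8 i \sqrt{36397} \approx - 1526.2 i$)
$K{\left(X \right)} = \frac{27}{X}$ ($K{\left(X \right)} = - \frac{\left(-54\right) \frac{1}{X}}{2} = \frac{27}{X}$)
$\frac{z}{156792} + \frac{K{\left(169 \right)}}{384375} = \frac{\left(-8\right) i \sqrt{36397}}{156792} + \frac{27 \cdot \frac{1}{169}}{384375} = - 8 i \sqrt{36397} \cdot \frac{1}{156792} + 27 \cdot \frac{1}{169} \cdot \frac{1}{384375} = - \frac{i \sqrt{36397}}{19599} + \frac{27}{169} \cdot \frac{1}{384375} = - \frac{i \sqrt{36397}}{19599} + \frac{9}{21653125} = \frac{9}{21653125} - \frac{i \sqrt{36397}}{19599}$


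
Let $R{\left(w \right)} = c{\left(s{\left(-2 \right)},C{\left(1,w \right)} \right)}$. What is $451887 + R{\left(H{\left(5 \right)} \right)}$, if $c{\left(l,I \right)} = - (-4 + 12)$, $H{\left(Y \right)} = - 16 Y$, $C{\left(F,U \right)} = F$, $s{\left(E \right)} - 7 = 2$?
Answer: $451879$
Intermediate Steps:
$s{\left(E \right)} = 9$ ($s{\left(E \right)} = 7 + 2 = 9$)
$c{\left(l,I \right)} = -8$ ($c{\left(l,I \right)} = \left(-1\right) 8 = -8$)
$R{\left(w \right)} = -8$
$451887 + R{\left(H{\left(5 \right)} \right)} = 451887 - 8 = 451879$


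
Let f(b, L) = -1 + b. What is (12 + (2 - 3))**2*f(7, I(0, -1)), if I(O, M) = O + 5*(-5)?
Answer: 726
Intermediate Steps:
I(O, M) = -25 + O (I(O, M) = O - 25 = -25 + O)
(12 + (2 - 3))**2*f(7, I(0, -1)) = (12 + (2 - 3))**2*(-1 + 7) = (12 - 1)**2*6 = 11**2*6 = 121*6 = 726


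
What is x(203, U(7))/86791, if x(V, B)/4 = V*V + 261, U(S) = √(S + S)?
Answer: 165880/86791 ≈ 1.9113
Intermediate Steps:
U(S) = √2*√S (U(S) = √(2*S) = √2*√S)
x(V, B) = 1044 + 4*V² (x(V, B) = 4*(V*V + 261) = 4*(V² + 261) = 4*(261 + V²) = 1044 + 4*V²)
x(203, U(7))/86791 = (1044 + 4*203²)/86791 = (1044 + 4*41209)*(1/86791) = (1044 + 164836)*(1/86791) = 165880*(1/86791) = 165880/86791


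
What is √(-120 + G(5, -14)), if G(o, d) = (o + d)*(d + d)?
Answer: 2*√33 ≈ 11.489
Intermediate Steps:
G(o, d) = 2*d*(d + o) (G(o, d) = (d + o)*(2*d) = 2*d*(d + o))
√(-120 + G(5, -14)) = √(-120 + 2*(-14)*(-14 + 5)) = √(-120 + 2*(-14)*(-9)) = √(-120 + 252) = √132 = 2*√33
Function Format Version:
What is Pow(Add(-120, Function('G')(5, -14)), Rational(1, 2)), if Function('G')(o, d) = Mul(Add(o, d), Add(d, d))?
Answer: Mul(2, Pow(33, Rational(1, 2))) ≈ 11.489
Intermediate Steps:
Function('G')(o, d) = Mul(2, d, Add(d, o)) (Function('G')(o, d) = Mul(Add(d, o), Mul(2, d)) = Mul(2, d, Add(d, o)))
Pow(Add(-120, Function('G')(5, -14)), Rational(1, 2)) = Pow(Add(-120, Mul(2, -14, Add(-14, 5))), Rational(1, 2)) = Pow(Add(-120, Mul(2, -14, -9)), Rational(1, 2)) = Pow(Add(-120, 252), Rational(1, 2)) = Pow(132, Rational(1, 2)) = Mul(2, Pow(33, Rational(1, 2)))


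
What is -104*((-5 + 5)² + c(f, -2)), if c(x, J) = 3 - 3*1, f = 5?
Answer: 0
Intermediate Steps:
c(x, J) = 0 (c(x, J) = 3 - 3 = 0)
-104*((-5 + 5)² + c(f, -2)) = -104*((-5 + 5)² + 0) = -104*(0² + 0) = -104*(0 + 0) = -104*0 = 0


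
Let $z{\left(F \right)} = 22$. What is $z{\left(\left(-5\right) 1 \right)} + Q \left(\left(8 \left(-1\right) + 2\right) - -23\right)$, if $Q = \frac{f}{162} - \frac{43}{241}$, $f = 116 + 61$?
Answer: $\frac{488557}{13014} \approx 37.541$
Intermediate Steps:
$f = 177$
$Q = \frac{11897}{13014}$ ($Q = \frac{177}{162} - \frac{43}{241} = 177 \cdot \frac{1}{162} - \frac{43}{241} = \frac{59}{54} - \frac{43}{241} = \frac{11897}{13014} \approx 0.91417$)
$z{\left(\left(-5\right) 1 \right)} + Q \left(\left(8 \left(-1\right) + 2\right) - -23\right) = 22 + \frac{11897 \left(\left(8 \left(-1\right) + 2\right) - -23\right)}{13014} = 22 + \frac{11897 \left(\left(-8 + 2\right) + 23\right)}{13014} = 22 + \frac{11897 \left(-6 + 23\right)}{13014} = 22 + \frac{11897}{13014} \cdot 17 = 22 + \frac{202249}{13014} = \frac{488557}{13014}$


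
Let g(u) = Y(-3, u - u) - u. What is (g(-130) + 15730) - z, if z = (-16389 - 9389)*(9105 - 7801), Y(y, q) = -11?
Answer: 33630361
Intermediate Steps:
g(u) = -11 - u
z = -33614512 (z = -25778*1304 = -33614512)
(g(-130) + 15730) - z = ((-11 - 1*(-130)) + 15730) - 1*(-33614512) = ((-11 + 130) + 15730) + 33614512 = (119 + 15730) + 33614512 = 15849 + 33614512 = 33630361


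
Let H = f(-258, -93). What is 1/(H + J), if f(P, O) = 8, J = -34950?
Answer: -1/34942 ≈ -2.8619e-5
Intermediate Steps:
H = 8
1/(H + J) = 1/(8 - 34950) = 1/(-34942) = -1/34942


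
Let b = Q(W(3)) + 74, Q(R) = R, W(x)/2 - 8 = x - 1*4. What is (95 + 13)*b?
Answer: 9504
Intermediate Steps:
W(x) = 8 + 2*x (W(x) = 16 + 2*(x - 1*4) = 16 + 2*(x - 4) = 16 + 2*(-4 + x) = 16 + (-8 + 2*x) = 8 + 2*x)
b = 88 (b = (8 + 2*3) + 74 = (8 + 6) + 74 = 14 + 74 = 88)
(95 + 13)*b = (95 + 13)*88 = 108*88 = 9504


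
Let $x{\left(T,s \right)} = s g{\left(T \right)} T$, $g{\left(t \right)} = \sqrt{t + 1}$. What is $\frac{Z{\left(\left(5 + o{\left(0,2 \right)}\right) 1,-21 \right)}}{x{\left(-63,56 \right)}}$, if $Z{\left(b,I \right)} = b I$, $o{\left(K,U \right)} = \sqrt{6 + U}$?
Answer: $\frac{i \sqrt{62} \left(-5 - 2 \sqrt{2}\right)}{10416} \approx - 0.0059179 i$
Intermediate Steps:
$g{\left(t \right)} = \sqrt{1 + t}$
$x{\left(T,s \right)} = T s \sqrt{1 + T}$ ($x{\left(T,s \right)} = s \sqrt{1 + T} T = T s \sqrt{1 + T}$)
$Z{\left(b,I \right)} = I b$
$\frac{Z{\left(\left(5 + o{\left(0,2 \right)}\right) 1,-21 \right)}}{x{\left(-63,56 \right)}} = \frac{\left(-21\right) \left(5 + \sqrt{6 + 2}\right) 1}{\left(-63\right) 56 \sqrt{1 - 63}} = \frac{\left(-21\right) \left(5 + \sqrt{8}\right) 1}{\left(-63\right) 56 \sqrt{-62}} = \frac{\left(-21\right) \left(5 + 2 \sqrt{2}\right) 1}{\left(-63\right) 56 i \sqrt{62}} = \frac{\left(-21\right) \left(5 + 2 \sqrt{2}\right)}{\left(-3528\right) i \sqrt{62}} = \left(-105 - 42 \sqrt{2}\right) \frac{i \sqrt{62}}{218736} = \frac{i \sqrt{62} \left(-105 - 42 \sqrt{2}\right)}{218736}$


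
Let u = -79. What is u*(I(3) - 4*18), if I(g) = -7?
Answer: 6241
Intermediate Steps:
u*(I(3) - 4*18) = -79*(-7 - 4*18) = -79*(-7 - 72) = -79*(-79) = 6241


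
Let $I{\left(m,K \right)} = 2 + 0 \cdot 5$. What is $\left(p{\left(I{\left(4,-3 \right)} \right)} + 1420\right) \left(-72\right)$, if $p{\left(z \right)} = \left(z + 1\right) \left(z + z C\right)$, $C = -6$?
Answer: $-100080$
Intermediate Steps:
$I{\left(m,K \right)} = 2$ ($I{\left(m,K \right)} = 2 + 0 = 2$)
$p{\left(z \right)} = - 5 z \left(1 + z\right)$ ($p{\left(z \right)} = \left(z + 1\right) \left(z + z \left(-6\right)\right) = \left(1 + z\right) \left(z - 6 z\right) = \left(1 + z\right) \left(- 5 z\right) = - 5 z \left(1 + z\right)$)
$\left(p{\left(I{\left(4,-3 \right)} \right)} + 1420\right) \left(-72\right) = \left(5 \cdot 2 \left(-1 - 2\right) + 1420\right) \left(-72\right) = \left(5 \cdot 2 \left(-3\right) + 1420\right) \left(-72\right) = \left(-30 + 1420\right) \left(-72\right) = 1390 \left(-72\right) = -100080$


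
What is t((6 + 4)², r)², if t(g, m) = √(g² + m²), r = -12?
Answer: 10144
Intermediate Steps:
t((6 + 4)², r)² = (√(((6 + 4)²)² + (-12)²))² = (√((10²)² + 144))² = (√(100² + 144))² = (√(10000 + 144))² = (√10144)² = (4*√634)² = 10144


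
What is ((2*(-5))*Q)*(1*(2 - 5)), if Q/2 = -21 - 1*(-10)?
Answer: -660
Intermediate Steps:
Q = -22 (Q = 2*(-21 - 1*(-10)) = 2*(-21 + 10) = 2*(-11) = -22)
((2*(-5))*Q)*(1*(2 - 5)) = ((2*(-5))*(-22))*(1*(2 - 5)) = (-10*(-22))*(1*(-3)) = 220*(-3) = -660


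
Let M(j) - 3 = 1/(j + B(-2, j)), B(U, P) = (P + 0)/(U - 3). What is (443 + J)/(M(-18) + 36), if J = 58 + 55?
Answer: 40032/2803 ≈ 14.282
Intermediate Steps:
B(U, P) = P/(-3 + U)
M(j) = 3 + 5/(4*j) (M(j) = 3 + 1/(j + j/(-3 - 2)) = 3 + 1/(j + j/(-5)) = 3 + 1/(j + j*(-1/5)) = 3 + 1/(j - j/5) = 3 + 1/(4*j/5) = 3 + 5/(4*j))
J = 113
(443 + J)/(M(-18) + 36) = (443 + 113)/((3 + (5/4)/(-18)) + 36) = 556/((3 + (5/4)*(-1/18)) + 36) = 556/((3 - 5/72) + 36) = 556/(211/72 + 36) = 556/(2803/72) = 556*(72/2803) = 40032/2803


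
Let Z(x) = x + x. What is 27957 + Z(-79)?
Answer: 27799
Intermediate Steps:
Z(x) = 2*x
27957 + Z(-79) = 27957 + 2*(-79) = 27957 - 158 = 27799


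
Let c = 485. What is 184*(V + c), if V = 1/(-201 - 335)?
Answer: 5979057/67 ≈ 89240.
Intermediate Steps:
V = -1/536 (V = 1/(-536) = -1/536 ≈ -0.0018657)
184*(V + c) = 184*(-1/536 + 485) = 184*(259959/536) = 5979057/67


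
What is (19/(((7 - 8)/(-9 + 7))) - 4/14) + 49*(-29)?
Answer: -9683/7 ≈ -1383.3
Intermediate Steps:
(19/(((7 - 8)/(-9 + 7))) - 4/14) + 49*(-29) = (19/((-1/(-2))) - 4*1/14) - 1421 = (19/((-1*(-½))) - 2/7) - 1421 = (19/(½) - 2/7) - 1421 = (19*2 - 2/7) - 1421 = (38 - 2/7) - 1421 = 264/7 - 1421 = -9683/7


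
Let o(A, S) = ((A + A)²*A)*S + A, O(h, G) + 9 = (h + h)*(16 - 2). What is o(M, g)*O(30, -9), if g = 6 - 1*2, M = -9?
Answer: -9700263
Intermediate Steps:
g = 4 (g = 6 - 2 = 4)
O(h, G) = -9 + 28*h (O(h, G) = -9 + (h + h)*(16 - 2) = -9 + (2*h)*14 = -9 + 28*h)
o(A, S) = A + 4*S*A³ (o(A, S) = ((2*A)²*A)*S + A = ((4*A²)*A)*S + A = (4*A³)*S + A = 4*S*A³ + A = A + 4*S*A³)
o(M, g)*O(30, -9) = (-9 + 4*4*(-9)³)*(-9 + 28*30) = (-9 + 4*4*(-729))*(-9 + 840) = (-9 - 11664)*831 = -11673*831 = -9700263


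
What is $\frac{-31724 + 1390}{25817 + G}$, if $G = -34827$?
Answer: $\frac{15167}{4505} \approx 3.3667$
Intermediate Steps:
$\frac{-31724 + 1390}{25817 + G} = \frac{-31724 + 1390}{25817 - 34827} = - \frac{30334}{-9010} = \left(-30334\right) \left(- \frac{1}{9010}\right) = \frac{15167}{4505}$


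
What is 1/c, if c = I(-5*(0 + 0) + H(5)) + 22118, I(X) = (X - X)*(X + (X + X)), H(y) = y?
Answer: 1/22118 ≈ 4.5212e-5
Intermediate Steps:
I(X) = 0 (I(X) = 0*(X + 2*X) = 0*(3*X) = 0)
c = 22118 (c = 0 + 22118 = 22118)
1/c = 1/22118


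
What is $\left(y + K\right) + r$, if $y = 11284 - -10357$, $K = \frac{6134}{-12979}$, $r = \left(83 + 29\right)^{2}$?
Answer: $\frac{443680981}{12979} \approx 34185.0$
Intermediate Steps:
$r = 12544$ ($r = 112^{2} = 12544$)
$K = - \frac{6134}{12979}$ ($K = 6134 \left(- \frac{1}{12979}\right) = - \frac{6134}{12979} \approx -0.47261$)
$y = 21641$ ($y = 11284 + 10357 = 21641$)
$\left(y + K\right) + r = \left(21641 - \frac{6134}{12979}\right) + 12544 = \frac{280872405}{12979} + 12544 = \frac{443680981}{12979}$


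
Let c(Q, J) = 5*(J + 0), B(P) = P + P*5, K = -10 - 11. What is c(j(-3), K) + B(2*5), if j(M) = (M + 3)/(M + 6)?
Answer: -45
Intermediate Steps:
j(M) = (3 + M)/(6 + M)
K = -21
B(P) = 6*P (B(P) = P + 5*P = 6*P)
c(Q, J) = 5*J
c(j(-3), K) + B(2*5) = 5*(-21) + 6*(2*5) = -105 + 6*10 = -105 + 60 = -45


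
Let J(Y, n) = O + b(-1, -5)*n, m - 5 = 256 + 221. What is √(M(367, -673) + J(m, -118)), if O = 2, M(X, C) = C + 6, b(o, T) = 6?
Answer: I*√1373 ≈ 37.054*I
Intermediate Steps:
M(X, C) = 6 + C
m = 482 (m = 5 + (256 + 221) = 5 + 477 = 482)
J(Y, n) = 2 + 6*n
√(M(367, -673) + J(m, -118)) = √((6 - 673) + (2 + 6*(-118))) = √(-667 + (2 - 708)) = √(-667 - 706) = √(-1373) = I*√1373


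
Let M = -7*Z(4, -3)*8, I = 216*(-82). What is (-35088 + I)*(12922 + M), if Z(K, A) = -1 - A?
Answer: -676368000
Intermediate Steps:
I = -17712
M = -112 (M = -7*(-1 - 1*(-3))*8 = -7*(-1 + 3)*8 = -7*2*8 = -14*8 = -112)
(-35088 + I)*(12922 + M) = (-35088 - 17712)*(12922 - 112) = -52800*12810 = -676368000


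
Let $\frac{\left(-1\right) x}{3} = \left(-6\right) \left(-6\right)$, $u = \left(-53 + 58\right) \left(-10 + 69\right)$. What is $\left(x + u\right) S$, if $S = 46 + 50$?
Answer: $17952$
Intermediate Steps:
$u = 295$ ($u = 5 \cdot 59 = 295$)
$S = 96$
$x = -108$ ($x = - 3 \left(\left(-6\right) \left(-6\right)\right) = \left(-3\right) 36 = -108$)
$\left(x + u\right) S = \left(-108 + 295\right) 96 = 187 \cdot 96 = 17952$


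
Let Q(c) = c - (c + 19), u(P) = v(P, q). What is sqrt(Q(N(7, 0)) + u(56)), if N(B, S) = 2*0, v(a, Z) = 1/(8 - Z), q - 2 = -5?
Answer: 4*I*sqrt(143)/11 ≈ 4.3485*I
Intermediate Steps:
q = -3 (q = 2 - 5 = -3)
N(B, S) = 0
u(P) = 1/11 (u(P) = -1/(-8 - 3) = -1/(-11) = -1*(-1/11) = 1/11)
Q(c) = -19 (Q(c) = c - (19 + c) = c + (-19 - c) = -19)
sqrt(Q(N(7, 0)) + u(56)) = sqrt(-19 + 1/11) = sqrt(-208/11) = 4*I*sqrt(143)/11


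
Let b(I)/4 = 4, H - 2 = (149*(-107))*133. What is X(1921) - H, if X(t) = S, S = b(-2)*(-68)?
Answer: 2119329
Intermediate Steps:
H = -2120417 (H = 2 + (149*(-107))*133 = 2 - 15943*133 = 2 - 2120419 = -2120417)
b(I) = 16 (b(I) = 4*4 = 16)
S = -1088 (S = 16*(-68) = -1088)
X(t) = -1088
X(1921) - H = -1088 - 1*(-2120417) = -1088 + 2120417 = 2119329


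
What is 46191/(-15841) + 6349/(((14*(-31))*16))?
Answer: -1941589/506912 ≈ -3.8302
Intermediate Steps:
46191/(-15841) + 6349/(((14*(-31))*16)) = 46191*(-1/15841) + 6349/((-434*16)) = -46191/15841 + 6349/(-6944) = -46191/15841 + 6349*(-1/6944) = -46191/15841 - 907/992 = -1941589/506912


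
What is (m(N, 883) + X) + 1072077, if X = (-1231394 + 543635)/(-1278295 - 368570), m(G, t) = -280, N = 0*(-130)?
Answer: 588368551388/548955 ≈ 1.0718e+6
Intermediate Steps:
N = 0
X = 229253/548955 (X = -687759/(-1646865) = -687759*(-1/1646865) = 229253/548955 ≈ 0.41762)
(m(N, 883) + X) + 1072077 = (-280 + 229253/548955) + 1072077 = -153478147/548955 + 1072077 = 588368551388/548955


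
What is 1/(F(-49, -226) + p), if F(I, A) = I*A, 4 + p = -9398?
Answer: 1/1672 ≈ 0.00059809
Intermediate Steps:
p = -9402 (p = -4 - 9398 = -9402)
F(I, A) = A*I
1/(F(-49, -226) + p) = 1/(-226*(-49) - 9402) = 1/(11074 - 9402) = 1/1672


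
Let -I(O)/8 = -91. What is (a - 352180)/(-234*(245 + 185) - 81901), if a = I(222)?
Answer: 351452/182521 ≈ 1.9255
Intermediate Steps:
I(O) = 728 (I(O) = -8*(-91) = 728)
a = 728
(a - 352180)/(-234*(245 + 185) - 81901) = (728 - 352180)/(-234*(245 + 185) - 81901) = -351452/(-234*430 - 81901) = -351452/(-100620 - 81901) = -351452/(-182521) = -351452*(-1/182521) = 351452/182521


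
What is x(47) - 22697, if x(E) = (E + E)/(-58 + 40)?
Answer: -204320/9 ≈ -22702.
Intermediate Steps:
x(E) = -E/9 (x(E) = (2*E)/(-18) = (2*E)*(-1/18) = -E/9)
x(47) - 22697 = -1/9*47 - 22697 = -47/9 - 22697 = -204320/9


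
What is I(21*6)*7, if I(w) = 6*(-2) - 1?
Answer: -91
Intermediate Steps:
I(w) = -13 (I(w) = -12 - 1 = -13)
I(21*6)*7 = -13*7 = -91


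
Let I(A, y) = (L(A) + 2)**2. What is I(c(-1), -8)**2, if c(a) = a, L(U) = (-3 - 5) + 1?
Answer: 625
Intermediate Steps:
L(U) = -7 (L(U) = -8 + 1 = -7)
I(A, y) = 25 (I(A, y) = (-7 + 2)**2 = (-5)**2 = 25)
I(c(-1), -8)**2 = 25**2 = 625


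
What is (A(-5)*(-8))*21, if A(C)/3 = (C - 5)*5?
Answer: 25200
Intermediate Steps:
A(C) = -75 + 15*C (A(C) = 3*((C - 5)*5) = 3*((-5 + C)*5) = 3*(-25 + 5*C) = -75 + 15*C)
(A(-5)*(-8))*21 = ((-75 + 15*(-5))*(-8))*21 = ((-75 - 75)*(-8))*21 = -150*(-8)*21 = 1200*21 = 25200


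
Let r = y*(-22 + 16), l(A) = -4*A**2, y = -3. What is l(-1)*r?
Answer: -72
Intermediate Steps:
r = 18 (r = -3*(-22 + 16) = -3*(-6) = 18)
l(-1)*r = -4*(-1)**2*18 = -4*1*18 = -4*18 = -72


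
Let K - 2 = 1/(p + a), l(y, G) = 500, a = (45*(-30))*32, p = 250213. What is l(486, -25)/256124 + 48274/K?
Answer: 639883961433797/26510562837 ≈ 24137.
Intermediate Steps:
a = -43200 (a = -1350*32 = -43200)
K = 414027/207013 (K = 2 + 1/(250213 - 43200) = 2 + 1/207013 = 414027/207013 ≈ 2.0000)
l(486, -25)/256124 + 48274/K = 500/256124 + 48274/(414027/207013) = 500*(1/256124) + 48274*(207013/414027) = 125/64031 + 9993345562/414027 = 639883961433797/26510562837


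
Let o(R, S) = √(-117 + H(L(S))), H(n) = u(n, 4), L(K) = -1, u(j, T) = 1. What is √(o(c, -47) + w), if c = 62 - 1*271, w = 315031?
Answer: √(315031 + 2*I*√29) ≈ 561.28 + 0.01*I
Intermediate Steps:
H(n) = 1
c = -209 (c = 62 - 271 = -209)
o(R, S) = 2*I*√29 (o(R, S) = √(-117 + 1) = √(-116) = 2*I*√29)
√(o(c, -47) + w) = √(2*I*√29 + 315031) = √(315031 + 2*I*√29)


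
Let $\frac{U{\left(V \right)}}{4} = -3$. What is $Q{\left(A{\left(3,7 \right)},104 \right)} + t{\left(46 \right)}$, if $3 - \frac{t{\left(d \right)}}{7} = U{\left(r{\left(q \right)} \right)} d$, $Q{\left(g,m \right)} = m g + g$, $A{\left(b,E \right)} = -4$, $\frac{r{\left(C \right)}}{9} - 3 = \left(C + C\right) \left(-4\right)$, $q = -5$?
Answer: $3465$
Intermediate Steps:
$r{\left(C \right)} = 27 - 72 C$ ($r{\left(C \right)} = 27 + 9 \left(C + C\right) \left(-4\right) = 27 + 9 \cdot 2 C \left(-4\right) = 27 + 9 \left(- 8 C\right) = 27 - 72 C$)
$Q{\left(g,m \right)} = g + g m$ ($Q{\left(g,m \right)} = g m + g = g + g m$)
$U{\left(V \right)} = -12$ ($U{\left(V \right)} = 4 \left(-3\right) = -12$)
$t{\left(d \right)} = 21 + 84 d$ ($t{\left(d \right)} = 21 - 7 \left(- 12 d\right) = 21 + 84 d$)
$Q{\left(A{\left(3,7 \right)},104 \right)} + t{\left(46 \right)} = - 4 \left(1 + 104\right) + \left(21 + 84 \cdot 46\right) = \left(-4\right) 105 + \left(21 + 3864\right) = -420 + 3885 = 3465$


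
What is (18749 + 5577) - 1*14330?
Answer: 9996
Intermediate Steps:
(18749 + 5577) - 1*14330 = 24326 - 14330 = 9996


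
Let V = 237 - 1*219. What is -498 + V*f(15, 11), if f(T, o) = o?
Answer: -300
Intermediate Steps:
V = 18 (V = 237 - 219 = 18)
-498 + V*f(15, 11) = -498 + 18*11 = -498 + 198 = -300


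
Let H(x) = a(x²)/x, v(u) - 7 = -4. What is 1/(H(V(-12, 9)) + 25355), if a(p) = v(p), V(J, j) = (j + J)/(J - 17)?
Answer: 1/25384 ≈ 3.9395e-5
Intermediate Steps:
v(u) = 3 (v(u) = 7 - 4 = 3)
V(J, j) = (J + j)/(-17 + J)
a(p) = 3
H(x) = 3/x
1/(H(V(-12, 9)) + 25355) = 1/(3/(((-12 + 9)/(-17 - 12))) + 25355) = 1/(3/((-3/(-29))) + 25355) = 1/(3/((-1/29*(-3))) + 25355) = 1/(3/(3/29) + 25355) = 1/(3*(29/3) + 25355) = 1/(29 + 25355) = 1/25384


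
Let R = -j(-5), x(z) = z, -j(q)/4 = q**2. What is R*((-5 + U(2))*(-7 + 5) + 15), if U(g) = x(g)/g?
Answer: 2300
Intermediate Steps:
j(q) = -4*q**2
R = 100 (R = -(-4)*(-5)**2 = -(-4)*25 = -1*(-100) = 100)
U(g) = 1 (U(g) = g/g = 1)
R*((-5 + U(2))*(-7 + 5) + 15) = 100*((-5 + 1)*(-7 + 5) + 15) = 100*(-4*(-2) + 15) = 100*(8 + 15) = 100*23 = 2300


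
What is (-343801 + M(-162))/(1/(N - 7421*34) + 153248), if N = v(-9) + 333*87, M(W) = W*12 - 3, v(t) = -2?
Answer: -77221087060/34227174559 ≈ -2.2561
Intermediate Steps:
M(W) = -3 + 12*W (M(W) = 12*W - 3 = -3 + 12*W)
N = 28969 (N = -2 + 333*87 = -2 + 28971 = 28969)
(-343801 + M(-162))/(1/(N - 7421*34) + 153248) = (-343801 + (-3 + 12*(-162)))/(1/(28969 - 7421*34) + 153248) = (-343801 + (-3 - 1944))/(1/(28969 - 252314) + 153248) = (-343801 - 1947)/(1/(-223345) + 153248) = -345748/(-1/223345 + 153248) = -345748/34227174559/223345 = -345748*223345/34227174559 = -77221087060/34227174559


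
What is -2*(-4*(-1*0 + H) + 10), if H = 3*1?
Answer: 4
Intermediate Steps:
H = 3
-2*(-4*(-1*0 + H) + 10) = -2*(-4*(-1*0 + 3) + 10) = -2*(-4*(0 + 3) + 10) = -2*(-4*3 + 10) = -2*(-12 + 10) = -2*(-2) = 4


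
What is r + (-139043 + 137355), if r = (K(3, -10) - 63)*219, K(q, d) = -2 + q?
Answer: -15266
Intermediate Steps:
r = -13578 (r = ((-2 + 3) - 63)*219 = (1 - 63)*219 = -62*219 = -13578)
r + (-139043 + 137355) = -13578 + (-139043 + 137355) = -13578 - 1688 = -15266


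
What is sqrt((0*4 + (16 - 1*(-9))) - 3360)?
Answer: I*sqrt(3335) ≈ 57.749*I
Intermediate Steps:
sqrt((0*4 + (16 - 1*(-9))) - 3360) = sqrt((0 + (16 + 9)) - 3360) = sqrt((0 + 25) - 3360) = sqrt(25 - 3360) = sqrt(-3335) = I*sqrt(3335)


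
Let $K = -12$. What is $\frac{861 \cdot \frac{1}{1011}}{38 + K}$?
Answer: $\frac{287}{8762} \approx 0.032755$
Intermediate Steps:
$\frac{861 \cdot \frac{1}{1011}}{38 + K} = \frac{861 \cdot \frac{1}{1011}}{38 - 12} = \frac{861 \cdot \frac{1}{1011}}{26} = \frac{1}{26} \cdot \frac{287}{337} = \frac{287}{8762}$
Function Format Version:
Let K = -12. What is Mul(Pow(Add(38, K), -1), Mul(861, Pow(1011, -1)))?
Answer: Rational(287, 8762) ≈ 0.032755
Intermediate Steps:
Mul(Pow(Add(38, K), -1), Mul(861, Pow(1011, -1))) = Mul(Pow(Add(38, -12), -1), Mul(861, Pow(1011, -1))) = Mul(Pow(26, -1), Mul(861, Rational(1, 1011))) = Mul(Rational(1, 26), Rational(287, 337)) = Rational(287, 8762)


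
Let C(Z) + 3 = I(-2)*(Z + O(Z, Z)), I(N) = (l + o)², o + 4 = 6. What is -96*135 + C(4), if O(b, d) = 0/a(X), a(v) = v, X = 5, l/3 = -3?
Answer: -12767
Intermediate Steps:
l = -9 (l = 3*(-3) = -9)
o = 2 (o = -4 + 6 = 2)
I(N) = 49 (I(N) = (-9 + 2)² = (-7)² = 49)
O(b, d) = 0 (O(b, d) = 0/5 = 0*(⅕) = 0)
C(Z) = -3 + 49*Z (C(Z) = -3 + 49*(Z + 0) = -3 + 49*Z)
-96*135 + C(4) = -96*135 + (-3 + 49*4) = -12960 + (-3 + 196) = -12960 + 193 = -12767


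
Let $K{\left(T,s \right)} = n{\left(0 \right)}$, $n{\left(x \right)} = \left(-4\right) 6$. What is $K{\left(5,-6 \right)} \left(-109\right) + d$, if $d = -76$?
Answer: $2540$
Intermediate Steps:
$n{\left(x \right)} = -24$
$K{\left(T,s \right)} = -24$
$K{\left(5,-6 \right)} \left(-109\right) + d = \left(-24\right) \left(-109\right) - 76 = 2616 - 76 = 2540$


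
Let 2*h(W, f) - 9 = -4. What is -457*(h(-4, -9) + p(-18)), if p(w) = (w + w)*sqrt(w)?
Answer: -2285/2 + 49356*I*sqrt(2) ≈ -1142.5 + 69800.0*I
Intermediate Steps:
p(w) = 2*w**(3/2) (p(w) = (2*w)*sqrt(w) = 2*w**(3/2))
h(W, f) = 5/2 (h(W, f) = 9/2 + (1/2)*(-4) = 9/2 - 2 = 5/2)
-457*(h(-4, -9) + p(-18)) = -457*(5/2 + 2*(-18)**(3/2)) = -457*(5/2 + 2*(-54*I*sqrt(2))) = -457*(5/2 - 108*I*sqrt(2)) = -2285/2 + 49356*I*sqrt(2)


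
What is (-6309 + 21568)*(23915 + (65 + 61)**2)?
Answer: 607170869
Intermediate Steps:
(-6309 + 21568)*(23915 + (65 + 61)**2) = 15259*(23915 + 126**2) = 15259*(23915 + 15876) = 15259*39791 = 607170869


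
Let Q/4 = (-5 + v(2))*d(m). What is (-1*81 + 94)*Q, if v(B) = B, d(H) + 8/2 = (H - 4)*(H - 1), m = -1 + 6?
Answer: 0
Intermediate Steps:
m = 5
d(H) = -4 + (-1 + H)*(-4 + H) (d(H) = -4 + (H - 4)*(H - 1) = -4 + (-4 + H)*(-1 + H) = -4 + (-1 + H)*(-4 + H))
Q = 0 (Q = 4*((-5 + 2)*(5*(-5 + 5))) = 4*(-15*0) = 4*(-3*0) = 4*0 = 0)
(-1*81 + 94)*Q = (-1*81 + 94)*0 = (-81 + 94)*0 = 13*0 = 0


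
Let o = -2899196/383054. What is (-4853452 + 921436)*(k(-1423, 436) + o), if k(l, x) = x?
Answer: -322646189066784/191527 ≈ -1.6846e+9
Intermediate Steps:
o = -1449598/191527 (o = -2899196*1/383054 = -1449598/191527 ≈ -7.5686)
(-4853452 + 921436)*(k(-1423, 436) + o) = (-4853452 + 921436)*(436 - 1449598/191527) = -3932016*82056174/191527 = -322646189066784/191527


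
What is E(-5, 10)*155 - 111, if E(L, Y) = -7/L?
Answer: 106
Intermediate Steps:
E(-5, 10)*155 - 111 = -7/(-5)*155 - 111 = -7*(-⅕)*155 - 111 = (7/5)*155 - 111 = 217 - 111 = 106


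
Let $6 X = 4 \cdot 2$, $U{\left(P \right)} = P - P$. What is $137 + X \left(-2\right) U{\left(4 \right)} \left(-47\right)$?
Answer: $137$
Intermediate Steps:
$U{\left(P \right)} = 0$
$X = \frac{4}{3}$ ($X = \frac{4 \cdot 2}{6} = \frac{1}{6} \cdot 8 = \frac{4}{3} \approx 1.3333$)
$137 + X \left(-2\right) U{\left(4 \right)} \left(-47\right) = 137 + \frac{4}{3} \left(-2\right) 0 \left(-47\right) = 137 + \left(- \frac{8}{3}\right) 0 \left(-47\right) = 137 + 0 \left(-47\right) = 137 + 0 = 137$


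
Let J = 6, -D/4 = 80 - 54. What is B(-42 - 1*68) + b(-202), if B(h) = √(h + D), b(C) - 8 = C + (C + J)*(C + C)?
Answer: 78990 + I*√214 ≈ 78990.0 + 14.629*I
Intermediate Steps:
D = -104 (D = -4*(80 - 54) = -4*26 = -104)
b(C) = 8 + C + 2*C*(6 + C) (b(C) = 8 + (C + (C + 6)*(C + C)) = 8 + (C + (6 + C)*(2*C)) = 8 + (C + 2*C*(6 + C)) = 8 + C + 2*C*(6 + C))
B(h) = √(-104 + h) (B(h) = √(h - 104) = √(-104 + h))
B(-42 - 1*68) + b(-202) = √(-104 + (-42 - 1*68)) + (8 + 2*(-202)² + 13*(-202)) = √(-104 + (-42 - 68)) + (8 + 2*40804 - 2626) = √(-104 - 110) + (8 + 81608 - 2626) = √(-214) + 78990 = I*√214 + 78990 = 78990 + I*√214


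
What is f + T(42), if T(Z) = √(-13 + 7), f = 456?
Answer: 456 + I*√6 ≈ 456.0 + 2.4495*I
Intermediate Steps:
T(Z) = I*√6 (T(Z) = √(-6) = I*√6)
f + T(42) = 456 + I*√6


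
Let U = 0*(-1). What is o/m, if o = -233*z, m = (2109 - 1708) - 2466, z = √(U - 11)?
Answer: 233*I*√11/2065 ≈ 0.37422*I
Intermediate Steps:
U = 0
z = I*√11 (z = √(0 - 11) = √(-11) = I*√11 ≈ 3.3166*I)
m = -2065 (m = 401 - 2466 = -2065)
o = -233*I*√11 ≈ -772.77*I
o/m = -233*I*√11/(-2065) = -233*I*√11*(-1/2065) = 233*I*√11/2065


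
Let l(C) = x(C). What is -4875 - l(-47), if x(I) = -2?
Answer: -4873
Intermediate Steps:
l(C) = -2
-4875 - l(-47) = -4875 - 1*(-2) = -4875 + 2 = -4873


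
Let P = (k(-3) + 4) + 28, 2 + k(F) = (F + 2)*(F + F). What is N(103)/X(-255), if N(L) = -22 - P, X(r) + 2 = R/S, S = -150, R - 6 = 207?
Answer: 2900/171 ≈ 16.959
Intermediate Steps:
R = 213 (R = 6 + 207 = 213)
k(F) = -2 + 2*F*(2 + F) (k(F) = -2 + (F + 2)*(F + F) = -2 + (2 + F)*(2*F) = -2 + 2*F*(2 + F))
X(r) = -171/50 (X(r) = -2 + 213/(-150) = -2 + 213*(-1/150) = -2 - 71/50 = -171/50)
P = 36 (P = ((-2 + 2*(-3)**2 + 4*(-3)) + 4) + 28 = ((-2 + 2*9 - 12) + 4) + 28 = ((-2 + 18 - 12) + 4) + 28 = (4 + 4) + 28 = 8 + 28 = 36)
N(L) = -58 (N(L) = -22 - 1*36 = -22 - 36 = -58)
N(103)/X(-255) = -58/(-171/50) = -58*(-50/171) = 2900/171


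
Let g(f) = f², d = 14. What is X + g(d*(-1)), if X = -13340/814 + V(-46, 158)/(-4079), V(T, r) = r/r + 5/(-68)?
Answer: 20276422303/112890404 ≈ 179.61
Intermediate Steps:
V(T, r) = 63/68 (V(T, r) = 1 + 5*(-1/68) = 1 - 5/68 = 63/68)
X = -1850096881/112890404 (X = -13340/814 + (63/68)/(-4079) = -13340*1/814 + (63/68)*(-1/4079) = -6670/407 - 63/277372 = -1850096881/112890404 ≈ -16.388)
X + g(d*(-1)) = -1850096881/112890404 + (14*(-1))² = -1850096881/112890404 + (-14)² = -1850096881/112890404 + 196 = 20276422303/112890404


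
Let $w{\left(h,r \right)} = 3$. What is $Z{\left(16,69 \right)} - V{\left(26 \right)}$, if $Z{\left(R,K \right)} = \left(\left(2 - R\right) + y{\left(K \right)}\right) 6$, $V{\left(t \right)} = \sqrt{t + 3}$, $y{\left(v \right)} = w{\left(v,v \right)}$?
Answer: $-66 - \sqrt{29} \approx -71.385$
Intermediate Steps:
$y{\left(v \right)} = 3$
$V{\left(t \right)} = \sqrt{3 + t}$
$Z{\left(R,K \right)} = 30 - 6 R$ ($Z{\left(R,K \right)} = \left(\left(2 - R\right) + 3\right) 6 = \left(5 - R\right) 6 = 30 - 6 R$)
$Z{\left(16,69 \right)} - V{\left(26 \right)} = \left(30 - 96\right) - \sqrt{3 + 26} = \left(30 - 96\right) - \sqrt{29} = -66 - \sqrt{29}$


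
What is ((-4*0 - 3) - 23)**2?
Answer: 676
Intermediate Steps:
((-4*0 - 3) - 23)**2 = ((0 - 3) - 23)**2 = (-3 - 23)**2 = (-26)**2 = 676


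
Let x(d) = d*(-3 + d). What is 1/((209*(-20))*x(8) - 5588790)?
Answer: -1/5755990 ≈ -1.7373e-7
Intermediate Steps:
1/((209*(-20))*x(8) - 5588790) = 1/((209*(-20))*(8*(-3 + 8)) - 5588790) = 1/(-33440*5 - 5588790) = 1/(-4180*40 - 5588790) = 1/(-167200 - 5588790) = 1/(-5755990) = -1/5755990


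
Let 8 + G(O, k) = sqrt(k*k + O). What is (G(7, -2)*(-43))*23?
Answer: 7912 - 989*sqrt(11) ≈ 4631.9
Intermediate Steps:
G(O, k) = -8 + sqrt(O + k**2) (G(O, k) = -8 + sqrt(k*k + O) = -8 + sqrt(k**2 + O) = -8 + sqrt(O + k**2))
(G(7, -2)*(-43))*23 = ((-8 + sqrt(7 + (-2)**2))*(-43))*23 = ((-8 + sqrt(7 + 4))*(-43))*23 = ((-8 + sqrt(11))*(-43))*23 = (344 - 43*sqrt(11))*23 = 7912 - 989*sqrt(11)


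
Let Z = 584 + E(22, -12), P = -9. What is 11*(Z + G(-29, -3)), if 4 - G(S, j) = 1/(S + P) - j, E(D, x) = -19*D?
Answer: 69817/38 ≈ 1837.3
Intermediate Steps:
G(S, j) = 4 + j - 1/(-9 + S) (G(S, j) = 4 - (1/(S - 9) - j) = 4 - (1/(-9 + S) - j) = 4 + (j - 1/(-9 + S)) = 4 + j - 1/(-9 + S))
Z = 166 (Z = 584 - 19*22 = 584 - 418 = 166)
11*(Z + G(-29, -3)) = 11*(166 + (-37 - 9*(-3) + 4*(-29) - 29*(-3))/(-9 - 29)) = 11*(166 + (-37 + 27 - 116 + 87)/(-38)) = 11*(166 - 1/38*(-39)) = 11*(166 + 39/38) = 11*(6347/38) = 69817/38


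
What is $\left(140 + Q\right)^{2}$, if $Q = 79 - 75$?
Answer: $20736$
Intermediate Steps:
$Q = 4$ ($Q = 79 - 75 = 4$)
$\left(140 + Q\right)^{2} = \left(140 + 4\right)^{2} = 144^{2} = 20736$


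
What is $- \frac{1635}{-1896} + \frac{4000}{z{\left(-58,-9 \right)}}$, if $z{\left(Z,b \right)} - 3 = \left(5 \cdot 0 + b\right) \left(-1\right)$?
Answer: $\frac{633635}{1896} \approx 334.2$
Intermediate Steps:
$z{\left(Z,b \right)} = 3 - b$ ($z{\left(Z,b \right)} = 3 + \left(5 \cdot 0 + b\right) \left(-1\right) = 3 + \left(0 + b\right) \left(-1\right) = 3 + b \left(-1\right) = 3 - b$)
$- \frac{1635}{-1896} + \frac{4000}{z{\left(-58,-9 \right)}} = - \frac{1635}{-1896} + \frac{4000}{3 - -9} = \left(-1635\right) \left(- \frac{1}{1896}\right) + \frac{4000}{3 + 9} = \frac{545}{632} + \frac{4000}{12} = \frac{545}{632} + 4000 \cdot \frac{1}{12} = \frac{545}{632} + \frac{1000}{3} = \frac{633635}{1896}$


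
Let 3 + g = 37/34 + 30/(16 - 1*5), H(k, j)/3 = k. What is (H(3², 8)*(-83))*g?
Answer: -683505/374 ≈ -1827.6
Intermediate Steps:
H(k, j) = 3*k
g = 305/374 (g = -3 + (37/34 + 30/(16 - 1*5)) = -3 + (37*(1/34) + 30/(16 - 5)) = -3 + (37/34 + 30/11) = -3 + 1427/374 = 305/374 ≈ 0.81551)
(H(3², 8)*(-83))*g = ((3*3²)*(-83))*(305/374) = ((3*9)*(-83))*(305/374) = (27*(-83))*(305/374) = -2241*305/374 = -683505/374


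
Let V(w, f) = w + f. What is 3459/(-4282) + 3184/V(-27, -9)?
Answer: -3439603/38538 ≈ -89.252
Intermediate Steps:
V(w, f) = f + w
3459/(-4282) + 3184/V(-27, -9) = 3459/(-4282) + 3184/(-9 - 27) = 3459*(-1/4282) + 3184/(-36) = -3459/4282 + 3184*(-1/36) = -3459/4282 - 796/9 = -3439603/38538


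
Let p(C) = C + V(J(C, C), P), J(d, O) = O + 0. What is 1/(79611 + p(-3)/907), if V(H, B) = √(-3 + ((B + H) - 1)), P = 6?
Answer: 65491906818/5213875977066277 - 907*I/5213875977066277 ≈ 1.2561e-5 - 1.7396e-13*I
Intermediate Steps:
J(d, O) = O
V(H, B) = √(-4 + B + H) (V(H, B) = √(-3 + (-1 + B + H)) = √(-4 + B + H))
p(C) = C + √(2 + C) (p(C) = C + √(-4 + 6 + C) = C + √(2 + C))
1/(79611 + p(-3)/907) = 1/(79611 + (-3 + √(2 - 3))/907) = 1/(79611 + (-3 + √(-1))*(1/907)) = 1/(79611 + (-3 + I)*(1/907)) = 1/(79611 + (-3/907 + I/907)) = 1/(72207174/907 + I/907) = 822649*(72207174/907 - I/907)/5213875977066277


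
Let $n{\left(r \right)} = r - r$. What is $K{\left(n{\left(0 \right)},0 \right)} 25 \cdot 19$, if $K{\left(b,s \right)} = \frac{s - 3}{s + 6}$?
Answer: $- \frac{475}{2} \approx -237.5$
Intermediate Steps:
$n{\left(r \right)} = 0$
$K{\left(b,s \right)} = \frac{-3 + s}{6 + s}$
$K{\left(n{\left(0 \right)},0 \right)} 25 \cdot 19 = \frac{-3 + 0}{6 + 0} \cdot 25 \cdot 19 = \frac{1}{6} \left(-3\right) 25 \cdot 19 = \left(- \frac{1}{2}\right) 25 \cdot 19 = \left(- \frac{25}{2}\right) 19 = - \frac{475}{2}$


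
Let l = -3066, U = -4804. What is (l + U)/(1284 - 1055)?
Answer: -7870/229 ≈ -34.367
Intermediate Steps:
(l + U)/(1284 - 1055) = (-3066 - 4804)/(1284 - 1055) = -7870/229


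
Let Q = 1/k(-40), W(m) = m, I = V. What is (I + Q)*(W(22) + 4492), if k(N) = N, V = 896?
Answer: 80888623/20 ≈ 4.0444e+6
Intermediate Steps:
I = 896
Q = -1/40 (Q = 1/(-40) = -1/40 ≈ -0.025000)
(I + Q)*(W(22) + 4492) = (896 - 1/40)*(22 + 4492) = (35839/40)*4514 = 80888623/20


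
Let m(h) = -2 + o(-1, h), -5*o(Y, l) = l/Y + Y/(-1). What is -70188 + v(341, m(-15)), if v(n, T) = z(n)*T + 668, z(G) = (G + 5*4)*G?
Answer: -3548226/5 ≈ -7.0965e+5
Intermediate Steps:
z(G) = G*(20 + G) (z(G) = (G + 20)*G = (20 + G)*G = G*(20 + G))
o(Y, l) = Y/5 - l/(5*Y) (o(Y, l) = -(l/Y + Y/(-1))/5 = -(l/Y + Y*(-1))/5 = -(l/Y - Y)/5 = -(-Y + l/Y)/5 = Y/5 - l/(5*Y))
m(h) = -11/5 + h/5 (m(h) = -2 + (1/5)*((-1)**2 - h)/(-1) = -2 + (1/5)*(-1)*(1 - h) = -2 + (-1/5 + h/5) = -11/5 + h/5)
v(n, T) = 668 + T*n*(20 + n) (v(n, T) = (n*(20 + n))*T + 668 = T*n*(20 + n) + 668 = 668 + T*n*(20 + n))
-70188 + v(341, m(-15)) = -70188 + (668 + (-11/5 + (1/5)*(-15))*341*(20 + 341)) = -70188 + (668 + (-11/5 - 3)*341*361) = -70188 + (668 - 26/5*341*361) = -70188 + (668 - 3200626/5) = -70188 - 3197286/5 = -3548226/5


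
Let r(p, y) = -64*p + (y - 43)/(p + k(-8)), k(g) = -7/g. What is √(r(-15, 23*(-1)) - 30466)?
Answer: 5*I*√15068098/113 ≈ 171.76*I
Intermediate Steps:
r(p, y) = -64*p + (-43 + y)/(7/8 + p) (r(p, y) = -64*p + (y - 43)/(p - 7/(-8)) = -64*p + (-43 + y)/(p - 7*(-⅛)) = -64*p + (-43 + y)/(p + 7/8) = -64*p + (-43 + y)/(7/8 + p))
√(r(-15, 23*(-1)) - 30466) = √(8*(-43 + 23*(-1) - 64*(-15)² - 56*(-15))/(7 + 8*(-15)) - 30466) = √(8*(-43 - 23 - 64*225 + 840)/(7 - 120) - 30466) = √(8*(-43 - 23 - 14400 + 840)/(-113) - 30466) = √(8*(-1/113)*(-13626) - 30466) = √(109008/113 - 30466) = √(-3333650/113) = 5*I*√15068098/113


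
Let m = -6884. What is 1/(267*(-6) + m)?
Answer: -1/8486 ≈ -0.00011784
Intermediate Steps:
1/(267*(-6) + m) = 1/(267*(-6) - 6884) = 1/(-1602 - 6884) = 1/(-8486) = -1/8486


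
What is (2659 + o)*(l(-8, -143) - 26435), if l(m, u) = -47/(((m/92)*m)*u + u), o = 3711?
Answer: -72239187860/429 ≈ -1.6839e+8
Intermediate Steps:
l(m, u) = -47/(u + u*m**2/92) (l(m, u) = -47/(((m*(1/92))*m)*u + u) = -47/(((m/92)*m)*u + u) = -47/((m**2/92)*u + u) = -47/(u*m**2/92 + u) = -47/(u + u*m**2/92))
(2659 + o)*(l(-8, -143) - 26435) = (2659 + 3711)*(-4324/(-143*(92 + (-8)**2)) - 26435) = 6370*(-4324*(-1/143)/(92 + 64) - 26435) = 6370*(-4324*(-1/143)/156 - 26435) = 6370*(-4324*(-1/143)*1/156 - 26435) = 6370*(1081/5577 - 26435) = 6370*(-147426914/5577) = -72239187860/429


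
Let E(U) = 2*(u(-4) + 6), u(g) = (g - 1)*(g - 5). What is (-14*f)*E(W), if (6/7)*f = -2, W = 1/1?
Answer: 3332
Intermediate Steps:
W = 1
u(g) = (-1 + g)*(-5 + g)
E(U) = 102 (E(U) = 2*((5 + (-4)² - 6*(-4)) + 6) = 2*((5 + 16 + 24) + 6) = 2*(45 + 6) = 2*51 = 102)
f = -7/3 (f = (7/6)*(-2) = -7/3 ≈ -2.3333)
(-14*f)*E(W) = -14*(-7/3)*102 = (98/3)*102 = 3332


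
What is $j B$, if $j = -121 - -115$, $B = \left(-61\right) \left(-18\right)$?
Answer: $-6588$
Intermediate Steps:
$B = 1098$
$j = -6$ ($j = -121 + 115 = -6$)
$j B = \left(-6\right) 1098 = -6588$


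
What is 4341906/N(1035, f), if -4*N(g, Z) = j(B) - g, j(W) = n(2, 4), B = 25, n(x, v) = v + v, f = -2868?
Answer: 17367624/1027 ≈ 16911.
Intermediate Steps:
n(x, v) = 2*v
j(W) = 8 (j(W) = 2*4 = 8)
N(g, Z) = -2 + g/4 (N(g, Z) = -(8 - g)/4 = -2 + g/4)
4341906/N(1035, f) = 4341906/(-2 + (1/4)*1035) = 4341906/(-2 + 1035/4) = 4341906/(1027/4) = 4341906*(4/1027) = 17367624/1027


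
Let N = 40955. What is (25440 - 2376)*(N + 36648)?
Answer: 1789835592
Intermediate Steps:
(25440 - 2376)*(N + 36648) = (25440 - 2376)*(40955 + 36648) = 23064*77603 = 1789835592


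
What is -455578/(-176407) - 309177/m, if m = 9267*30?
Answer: 8012694749/5449212230 ≈ 1.4704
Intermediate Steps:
m = 278010
-455578/(-176407) - 309177/m = -455578/(-176407) - 309177/278010 = -455578*(-1/176407) - 309177*1/278010 = 455578/176407 - 34353/30890 = 8012694749/5449212230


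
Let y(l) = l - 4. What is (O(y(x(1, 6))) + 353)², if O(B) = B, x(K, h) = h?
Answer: 126025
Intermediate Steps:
y(l) = -4 + l
(O(y(x(1, 6))) + 353)² = ((-4 + 6) + 353)² = (2 + 353)² = 355² = 126025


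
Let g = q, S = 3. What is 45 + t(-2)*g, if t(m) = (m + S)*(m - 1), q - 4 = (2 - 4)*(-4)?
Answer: 9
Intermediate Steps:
q = 12 (q = 4 + (2 - 4)*(-4) = 4 - 2*(-4) = 4 + 8 = 12)
g = 12
t(m) = (-1 + m)*(3 + m) (t(m) = (m + 3)*(m - 1) = (3 + m)*(-1 + m) = (-1 + m)*(3 + m))
45 + t(-2)*g = 45 + (-3 + (-2)**2 + 2*(-2))*12 = 45 + (-3 + 4 - 4)*12 = 45 - 3*12 = 45 - 36 = 9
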